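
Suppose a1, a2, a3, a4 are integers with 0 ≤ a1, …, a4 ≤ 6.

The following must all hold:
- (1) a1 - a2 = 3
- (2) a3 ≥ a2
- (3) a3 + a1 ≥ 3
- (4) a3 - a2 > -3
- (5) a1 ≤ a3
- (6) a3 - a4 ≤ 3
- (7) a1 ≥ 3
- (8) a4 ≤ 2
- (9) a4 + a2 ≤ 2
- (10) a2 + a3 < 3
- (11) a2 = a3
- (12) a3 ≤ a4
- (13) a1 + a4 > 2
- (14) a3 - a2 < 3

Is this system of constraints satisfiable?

From constraints 5 and 7: a3 ≥ a1 and a1 ≥ 3, so a3 ≥ 3. From constraints 8 and 12: a3 ≤ a4 and a4 ≤ 2, so a3 ≤ 2. But 2 < 3, so no value of a3 works.

Unsatisfiable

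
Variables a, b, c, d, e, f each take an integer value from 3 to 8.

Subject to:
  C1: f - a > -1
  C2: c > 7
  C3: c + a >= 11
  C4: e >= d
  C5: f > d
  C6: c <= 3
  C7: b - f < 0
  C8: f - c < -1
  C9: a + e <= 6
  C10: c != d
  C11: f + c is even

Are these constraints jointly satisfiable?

Unsatisfiable

From constraint 2: c ≥ 8. From constraint 6: c ≤ 3. But 3 < 8, so no value of c works.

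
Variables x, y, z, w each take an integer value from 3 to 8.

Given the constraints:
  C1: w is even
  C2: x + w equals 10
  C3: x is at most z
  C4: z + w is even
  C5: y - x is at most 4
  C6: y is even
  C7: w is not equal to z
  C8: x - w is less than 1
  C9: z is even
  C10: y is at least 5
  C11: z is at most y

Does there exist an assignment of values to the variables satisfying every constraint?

Satisfiable

The assignment x = 4, y = 8, z = 8, w = 6 works:
  constraint 2 holds since x + w = 10.
  constraint 5 holds since y - x = 4.
The rest check out directly.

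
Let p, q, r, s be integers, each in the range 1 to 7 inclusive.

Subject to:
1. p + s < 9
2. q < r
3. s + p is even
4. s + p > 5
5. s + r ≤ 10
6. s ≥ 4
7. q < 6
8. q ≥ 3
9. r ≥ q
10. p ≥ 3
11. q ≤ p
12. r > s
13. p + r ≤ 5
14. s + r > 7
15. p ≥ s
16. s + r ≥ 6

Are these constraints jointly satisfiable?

From constraints 6 and 15: p ≥ s ≥ 4. From constraints 8 and 9: r ≥ q ≥ 3. Hence p + r ≥ 7. But constraint 13 requires p + r ≤ 5, and 5 < 7. Contradiction.

Unsatisfiable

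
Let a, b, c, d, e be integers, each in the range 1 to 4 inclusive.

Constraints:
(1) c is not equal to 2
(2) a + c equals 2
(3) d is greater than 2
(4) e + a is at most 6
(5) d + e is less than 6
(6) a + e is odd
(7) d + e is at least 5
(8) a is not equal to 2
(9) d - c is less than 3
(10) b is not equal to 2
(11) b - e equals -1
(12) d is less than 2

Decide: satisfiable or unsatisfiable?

Unsatisfiable

From constraint 3: d ≥ 3. From constraint 12: d ≤ 1. But 1 < 3, so no value of d works.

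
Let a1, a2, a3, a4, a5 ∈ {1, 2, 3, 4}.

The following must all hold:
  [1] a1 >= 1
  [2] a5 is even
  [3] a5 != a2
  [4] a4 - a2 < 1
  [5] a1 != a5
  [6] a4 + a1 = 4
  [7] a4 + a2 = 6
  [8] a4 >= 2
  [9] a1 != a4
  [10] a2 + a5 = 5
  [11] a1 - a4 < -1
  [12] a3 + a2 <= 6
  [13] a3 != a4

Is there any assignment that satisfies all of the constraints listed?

Satisfiable

Try a1 = 1, a2 = 3, a3 = 2, a4 = 3, a5 = 2.
Check constraint 4: a4 - a2 = 0; constraint 6: a4 + a1 = 4; constraint 7: a4 + a2 = 6. The remaining constraints are straightforward to verify.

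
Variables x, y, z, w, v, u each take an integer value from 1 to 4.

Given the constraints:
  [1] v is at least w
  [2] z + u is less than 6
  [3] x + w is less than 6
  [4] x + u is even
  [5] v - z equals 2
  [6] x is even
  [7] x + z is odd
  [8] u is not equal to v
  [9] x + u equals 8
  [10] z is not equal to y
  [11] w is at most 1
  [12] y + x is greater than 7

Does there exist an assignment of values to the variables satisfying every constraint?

Satisfiable

Try x = 4, y = 4, z = 1, w = 1, v = 3, u = 4.
Check constraint 2: z + u = 5; constraint 3: x + w = 5. The remaining constraints are straightforward to verify.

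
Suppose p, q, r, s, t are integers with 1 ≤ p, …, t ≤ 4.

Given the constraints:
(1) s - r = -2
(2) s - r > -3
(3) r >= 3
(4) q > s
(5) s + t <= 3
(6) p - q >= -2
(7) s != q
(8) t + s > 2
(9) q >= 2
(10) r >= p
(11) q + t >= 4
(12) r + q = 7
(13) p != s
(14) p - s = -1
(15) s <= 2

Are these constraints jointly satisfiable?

One satisfying assignment is p = 1, q = 3, r = 4, s = 2, t = 1.
For the less obvious constraints — constraint 1: s - r = -2; constraint 2: s - r = -2 — and the others hold by inspection.

Satisfiable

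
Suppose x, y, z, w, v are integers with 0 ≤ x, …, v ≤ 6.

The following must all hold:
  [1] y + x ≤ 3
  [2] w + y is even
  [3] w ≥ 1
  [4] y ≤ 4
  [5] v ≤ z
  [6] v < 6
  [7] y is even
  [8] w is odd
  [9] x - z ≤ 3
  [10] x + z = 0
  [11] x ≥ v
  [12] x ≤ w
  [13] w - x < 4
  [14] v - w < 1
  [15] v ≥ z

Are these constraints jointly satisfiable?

Constraint 8 makes w odd and constraint 7 makes y even, so w + y must be odd. Constraint 2 says w + y is even — contradiction.

Unsatisfiable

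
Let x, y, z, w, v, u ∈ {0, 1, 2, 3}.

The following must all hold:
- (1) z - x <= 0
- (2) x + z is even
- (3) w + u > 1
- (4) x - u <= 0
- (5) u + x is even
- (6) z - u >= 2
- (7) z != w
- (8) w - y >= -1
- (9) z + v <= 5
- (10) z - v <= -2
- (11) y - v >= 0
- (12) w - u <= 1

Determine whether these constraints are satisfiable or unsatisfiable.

Constraints 6, 8, 10, 11, and 12 give u − w ≥ -1, w − y ≥ -1, y − v ≥ 0, v − z ≥ 2, z − u ≥ 2.
Adding all 5 inequalities: the left sides telescope to 0, and the right sides sum to (-1) + (-1) + 0 + 2 + 2 = 2. So 0 ≥ 2, which is false.

Unsatisfiable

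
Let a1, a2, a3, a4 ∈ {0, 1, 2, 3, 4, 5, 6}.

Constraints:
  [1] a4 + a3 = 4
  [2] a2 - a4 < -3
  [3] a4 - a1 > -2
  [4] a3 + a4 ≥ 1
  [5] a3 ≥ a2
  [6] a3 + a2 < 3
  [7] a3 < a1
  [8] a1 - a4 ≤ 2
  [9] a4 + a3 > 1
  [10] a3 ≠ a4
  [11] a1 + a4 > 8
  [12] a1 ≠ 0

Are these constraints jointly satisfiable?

One satisfying assignment is a1 = 5, a2 = 0, a3 = 0, a4 = 4.
For the less obvious constraints — constraint 1: a4 + a3 = 4; constraint 2: a2 - a4 = -4 — and the others hold by inspection.

Satisfiable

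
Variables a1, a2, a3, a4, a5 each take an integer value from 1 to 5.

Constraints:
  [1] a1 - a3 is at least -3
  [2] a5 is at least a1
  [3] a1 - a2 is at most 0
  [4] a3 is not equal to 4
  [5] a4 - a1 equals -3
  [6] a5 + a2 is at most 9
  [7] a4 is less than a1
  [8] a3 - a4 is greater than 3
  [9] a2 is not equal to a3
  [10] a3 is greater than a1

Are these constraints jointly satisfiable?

Satisfiable

Take a1 = 4, a2 = 4, a3 = 5, a4 = 1, a5 = 5. Then constraint 1: a1 - a3 = -1; constraint 3: a1 - a2 = 0; constraint 5: a4 - a1 = -3, and every other listed constraint is also met.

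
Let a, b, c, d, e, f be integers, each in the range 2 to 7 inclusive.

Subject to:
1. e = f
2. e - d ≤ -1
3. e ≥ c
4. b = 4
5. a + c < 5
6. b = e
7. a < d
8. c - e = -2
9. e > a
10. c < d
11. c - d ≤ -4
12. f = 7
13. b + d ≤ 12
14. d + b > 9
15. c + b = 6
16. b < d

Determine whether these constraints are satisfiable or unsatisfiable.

Unsatisfiable

Constraint 4 fixes b = 4 and constraint 12 fixes f = 7. Constraints 1 and 6 give b = e = f, so b = f. But 4 ≠ 7 — contradiction.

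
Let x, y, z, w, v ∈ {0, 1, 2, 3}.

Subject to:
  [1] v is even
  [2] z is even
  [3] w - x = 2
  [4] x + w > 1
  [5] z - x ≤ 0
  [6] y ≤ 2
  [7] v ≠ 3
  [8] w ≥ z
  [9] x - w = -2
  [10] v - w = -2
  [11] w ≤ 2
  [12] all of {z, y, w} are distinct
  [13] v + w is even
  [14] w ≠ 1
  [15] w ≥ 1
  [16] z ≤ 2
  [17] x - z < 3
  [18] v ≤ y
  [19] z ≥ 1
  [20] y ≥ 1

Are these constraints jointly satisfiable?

Unsatisfiable

Constraints 6, 11, 15, 16, 19, and 20 confine each of z, y, w to the 2 values {1, 2}.
Constraint 12 requires all 3 of them to be distinct, but only 2 values are available — impossible by the pigeonhole principle.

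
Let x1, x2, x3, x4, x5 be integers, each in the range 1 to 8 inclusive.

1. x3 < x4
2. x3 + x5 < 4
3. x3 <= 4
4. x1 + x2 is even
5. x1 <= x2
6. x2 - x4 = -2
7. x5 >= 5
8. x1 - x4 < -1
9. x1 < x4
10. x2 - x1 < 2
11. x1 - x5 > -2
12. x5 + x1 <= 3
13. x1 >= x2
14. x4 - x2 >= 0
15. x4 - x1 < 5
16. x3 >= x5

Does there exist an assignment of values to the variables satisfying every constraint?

From constraints 7 and 16: x3 ≥ x5 and x5 ≥ 5, so x3 ≥ 5. From constraint 3: x3 ≤ 4. But 4 < 5, so no value of x3 works.

Unsatisfiable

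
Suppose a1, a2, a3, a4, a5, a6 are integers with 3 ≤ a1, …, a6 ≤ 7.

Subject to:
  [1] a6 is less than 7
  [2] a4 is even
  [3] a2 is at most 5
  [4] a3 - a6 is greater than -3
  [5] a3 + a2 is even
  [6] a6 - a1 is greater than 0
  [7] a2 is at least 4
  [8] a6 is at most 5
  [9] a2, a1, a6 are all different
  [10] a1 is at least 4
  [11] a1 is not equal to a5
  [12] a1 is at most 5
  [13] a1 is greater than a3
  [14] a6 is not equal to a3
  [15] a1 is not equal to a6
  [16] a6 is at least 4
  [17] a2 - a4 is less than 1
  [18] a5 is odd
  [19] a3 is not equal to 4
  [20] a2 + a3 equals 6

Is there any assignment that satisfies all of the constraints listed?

Unsatisfiable

Constraints 3, 7, 8, 10, 12, and 16 confine each of a2, a1, a6 to the 2 values {4, 5}.
Constraint 9 requires all 3 of them to be distinct, but only 2 values are available — impossible by the pigeonhole principle.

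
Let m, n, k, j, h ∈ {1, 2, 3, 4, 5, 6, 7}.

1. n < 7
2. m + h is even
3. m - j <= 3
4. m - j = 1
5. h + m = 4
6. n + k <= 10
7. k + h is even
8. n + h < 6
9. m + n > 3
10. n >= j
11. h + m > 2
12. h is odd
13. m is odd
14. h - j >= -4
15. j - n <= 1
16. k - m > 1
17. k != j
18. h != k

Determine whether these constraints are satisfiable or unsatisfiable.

The assignment m = 3, n = 3, k = 5, j = 2, h = 1 works:
  constraint 3 holds since m - j = 1.
  constraint 4 holds since m - j = 1.
  constraint 5 holds since h + m = 4.
The rest check out directly.

Satisfiable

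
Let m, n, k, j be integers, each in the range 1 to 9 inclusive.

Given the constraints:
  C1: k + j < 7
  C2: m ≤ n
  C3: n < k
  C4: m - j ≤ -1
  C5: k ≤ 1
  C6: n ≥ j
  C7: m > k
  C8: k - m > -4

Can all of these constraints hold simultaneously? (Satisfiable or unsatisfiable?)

Unsatisfiable

Constraints 3, 4, 6, and 7 give m < j, j ≤ n, n < k, k < m. Chaining: m < j ≤ n < k < m, which forces m < m — impossible.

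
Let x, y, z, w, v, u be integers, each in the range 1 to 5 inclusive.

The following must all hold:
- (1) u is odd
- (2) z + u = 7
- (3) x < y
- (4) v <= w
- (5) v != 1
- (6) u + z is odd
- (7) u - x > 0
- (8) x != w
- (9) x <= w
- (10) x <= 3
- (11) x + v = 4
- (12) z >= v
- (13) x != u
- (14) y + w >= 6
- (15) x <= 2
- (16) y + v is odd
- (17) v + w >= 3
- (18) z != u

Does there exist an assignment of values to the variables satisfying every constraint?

Satisfiable

The assignment x = 1, y = 4, z = 4, w = 3, v = 3, u = 3 works:
  constraint 2 holds since z + u = 7.
  constraint 7 holds since u - x = 2.
The rest check out directly.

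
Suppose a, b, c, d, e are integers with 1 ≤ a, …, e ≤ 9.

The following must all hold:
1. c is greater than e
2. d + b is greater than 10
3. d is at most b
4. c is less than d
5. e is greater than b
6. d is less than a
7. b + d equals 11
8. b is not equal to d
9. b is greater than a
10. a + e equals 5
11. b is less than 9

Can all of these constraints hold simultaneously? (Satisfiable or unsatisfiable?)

Unsatisfiable

Constraints 1, 4, 5, 6, and 9 give e < c, c < d, d < a, a < b, b < e. Chaining: e < c < d < a < b < e, which forces e < e — impossible.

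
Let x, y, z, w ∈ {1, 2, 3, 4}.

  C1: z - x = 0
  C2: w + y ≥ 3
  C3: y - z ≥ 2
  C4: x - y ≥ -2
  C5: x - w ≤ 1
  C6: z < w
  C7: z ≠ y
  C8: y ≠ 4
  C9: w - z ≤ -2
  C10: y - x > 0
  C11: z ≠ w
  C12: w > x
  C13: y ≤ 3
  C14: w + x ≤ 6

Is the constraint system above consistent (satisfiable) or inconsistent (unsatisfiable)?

Unsatisfiable

Constraints 3, 4, 5, and 9 give w − x ≥ -1, x − y ≥ -2, y − z ≥ 2, z − w ≥ 2.
Adding all 4 inequalities: the left sides telescope to 0, and the right sides sum to (-1) + (-2) + 2 + 2 = 1. So 0 ≥ 1, which is false.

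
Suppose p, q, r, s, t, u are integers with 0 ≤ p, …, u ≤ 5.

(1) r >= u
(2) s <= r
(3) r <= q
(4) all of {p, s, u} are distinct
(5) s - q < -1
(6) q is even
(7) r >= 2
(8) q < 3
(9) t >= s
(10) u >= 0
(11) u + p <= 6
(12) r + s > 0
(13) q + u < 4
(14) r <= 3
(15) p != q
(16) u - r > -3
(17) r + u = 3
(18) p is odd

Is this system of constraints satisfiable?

Take p = 5, q = 2, r = 2, s = 0, t = 3, u = 1. Then constraint 5: s - q = -2; constraint 11: u + p = 6, and every other listed constraint is also met.

Satisfiable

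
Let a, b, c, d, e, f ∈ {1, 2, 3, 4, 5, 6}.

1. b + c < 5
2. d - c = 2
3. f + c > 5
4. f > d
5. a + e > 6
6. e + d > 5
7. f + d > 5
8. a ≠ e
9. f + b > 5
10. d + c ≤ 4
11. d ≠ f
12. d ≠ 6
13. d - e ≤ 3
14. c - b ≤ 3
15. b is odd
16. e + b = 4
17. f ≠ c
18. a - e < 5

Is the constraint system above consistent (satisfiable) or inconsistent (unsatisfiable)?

Try a = 5, b = 1, c = 1, d = 3, e = 3, f = 5.
Check constraint 1: b + c = 2; constraint 2: d - c = 2; constraint 3: f + c = 6. The remaining constraints are straightforward to verify.

Satisfiable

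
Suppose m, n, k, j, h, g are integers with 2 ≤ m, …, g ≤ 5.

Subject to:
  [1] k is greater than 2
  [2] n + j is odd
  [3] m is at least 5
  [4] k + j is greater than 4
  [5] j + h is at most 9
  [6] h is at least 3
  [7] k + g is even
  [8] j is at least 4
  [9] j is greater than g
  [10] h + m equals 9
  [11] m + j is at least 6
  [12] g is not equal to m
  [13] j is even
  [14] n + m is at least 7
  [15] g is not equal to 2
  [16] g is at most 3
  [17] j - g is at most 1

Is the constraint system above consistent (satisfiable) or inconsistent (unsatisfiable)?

Satisfiable

Setting (m, n, k, j, h, g) = (5, 5, 3, 4, 4, 3) satisfies everything: constraint 4: k + j = 7; constraint 5: j + h = 8; constraint 10: h + m = 9, and the others follow.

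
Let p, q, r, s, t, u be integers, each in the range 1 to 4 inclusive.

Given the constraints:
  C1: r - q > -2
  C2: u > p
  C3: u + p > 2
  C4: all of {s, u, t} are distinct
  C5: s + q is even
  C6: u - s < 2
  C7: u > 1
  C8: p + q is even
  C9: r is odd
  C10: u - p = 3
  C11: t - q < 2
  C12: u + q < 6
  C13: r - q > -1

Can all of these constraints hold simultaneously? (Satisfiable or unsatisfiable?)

One satisfying assignment is p = 1, q = 1, r = 1, s = 3, t = 1, u = 4.
For the less obvious constraints — constraint 1: r - q = 0; constraint 3: u + p = 5 — and the others hold by inspection.

Satisfiable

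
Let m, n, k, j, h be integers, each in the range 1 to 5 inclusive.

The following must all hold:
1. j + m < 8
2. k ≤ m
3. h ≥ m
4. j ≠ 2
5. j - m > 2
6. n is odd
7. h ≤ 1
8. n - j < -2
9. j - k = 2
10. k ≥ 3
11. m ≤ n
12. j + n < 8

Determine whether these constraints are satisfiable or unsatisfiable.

Unsatisfiable

From constraints 2 and 10: m ≥ k and k ≥ 3, so m ≥ 3. From constraints 3 and 7: m ≤ h and h ≤ 1, so m ≤ 1. But 1 < 3, so no value of m works.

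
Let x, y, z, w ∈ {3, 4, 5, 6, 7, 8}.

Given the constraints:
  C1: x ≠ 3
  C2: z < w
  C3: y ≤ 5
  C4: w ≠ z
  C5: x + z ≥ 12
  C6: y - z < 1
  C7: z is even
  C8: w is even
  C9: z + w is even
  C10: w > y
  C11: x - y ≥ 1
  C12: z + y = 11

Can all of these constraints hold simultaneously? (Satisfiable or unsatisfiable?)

Satisfiable

Setting (x, y, z, w) = (7, 5, 6, 8) satisfies everything: constraint 5: x + z = 13; constraint 6: y - z = -1, and the others follow.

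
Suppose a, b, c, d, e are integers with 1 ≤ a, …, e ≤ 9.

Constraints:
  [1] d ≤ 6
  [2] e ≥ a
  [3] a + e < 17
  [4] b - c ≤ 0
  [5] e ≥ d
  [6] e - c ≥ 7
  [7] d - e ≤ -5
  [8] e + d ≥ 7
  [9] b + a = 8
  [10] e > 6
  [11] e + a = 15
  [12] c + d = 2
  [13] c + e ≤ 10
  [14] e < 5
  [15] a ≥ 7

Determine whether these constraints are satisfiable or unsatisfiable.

From constraints 2 and 15: e ≥ a and a ≥ 7, so e ≥ 7. From constraint 14: e ≤ 4. But 4 < 7, so no value of e works.

Unsatisfiable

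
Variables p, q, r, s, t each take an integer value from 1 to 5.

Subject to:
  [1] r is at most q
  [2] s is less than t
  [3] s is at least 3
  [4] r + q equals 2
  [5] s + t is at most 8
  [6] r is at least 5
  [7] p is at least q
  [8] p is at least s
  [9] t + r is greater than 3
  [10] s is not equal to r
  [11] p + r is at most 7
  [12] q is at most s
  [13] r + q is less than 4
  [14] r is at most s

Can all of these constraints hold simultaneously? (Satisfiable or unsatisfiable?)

From constraints 3 and 8: p ≥ s ≥ 3. From constraint 6: r ≥ 5. Hence p + r ≥ 8. But constraint 11 requires p + r ≤ 7, and 7 < 8. Contradiction.

Unsatisfiable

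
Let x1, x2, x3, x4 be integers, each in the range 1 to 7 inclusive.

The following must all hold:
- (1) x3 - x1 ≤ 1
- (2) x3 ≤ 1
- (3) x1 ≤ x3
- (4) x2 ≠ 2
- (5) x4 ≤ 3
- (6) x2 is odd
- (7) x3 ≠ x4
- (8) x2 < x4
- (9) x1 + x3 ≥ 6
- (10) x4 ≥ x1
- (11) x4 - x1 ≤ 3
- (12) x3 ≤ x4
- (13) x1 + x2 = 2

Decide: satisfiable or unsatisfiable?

From constraints 5 and 10: x1 ≤ x4 ≤ 3. From constraint 2: x3 ≤ 1. Hence x1 + x3 ≤ 4. But constraint 9 requires x1 + x3 ≥ 6, and 6 > 4. Contradiction.

Unsatisfiable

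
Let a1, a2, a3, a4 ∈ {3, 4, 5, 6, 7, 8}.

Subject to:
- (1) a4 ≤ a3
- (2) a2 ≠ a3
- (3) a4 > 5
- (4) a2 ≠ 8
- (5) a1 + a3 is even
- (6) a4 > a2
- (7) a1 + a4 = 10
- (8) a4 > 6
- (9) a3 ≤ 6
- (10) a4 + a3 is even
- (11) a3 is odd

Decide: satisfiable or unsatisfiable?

Unsatisfiable

From constraint 8: a4 ≥ 7. From constraints 1 and 9: a4 ≤ a3 and a3 ≤ 6, so a4 ≤ 6. But 6 < 7, so no value of a4 works.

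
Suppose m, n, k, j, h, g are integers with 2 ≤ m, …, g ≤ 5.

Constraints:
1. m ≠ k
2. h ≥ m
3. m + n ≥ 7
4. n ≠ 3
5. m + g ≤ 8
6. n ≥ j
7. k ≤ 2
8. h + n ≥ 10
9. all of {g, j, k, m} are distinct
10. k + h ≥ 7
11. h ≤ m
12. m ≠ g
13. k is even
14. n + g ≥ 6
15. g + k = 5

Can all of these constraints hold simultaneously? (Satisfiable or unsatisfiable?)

Take m = 5, n = 5, k = 2, j = 4, h = 5, g = 3. Then constraint 3: m + n = 10; constraint 5: m + g = 8; constraint 8: h + n = 10, and every other listed constraint is also met.

Satisfiable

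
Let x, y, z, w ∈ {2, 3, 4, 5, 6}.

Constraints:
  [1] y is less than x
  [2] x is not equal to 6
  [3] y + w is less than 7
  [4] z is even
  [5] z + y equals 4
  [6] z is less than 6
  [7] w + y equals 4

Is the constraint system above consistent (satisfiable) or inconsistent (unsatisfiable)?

Satisfiable

One satisfying assignment is x = 3, y = 2, z = 2, w = 2.
For the less obvious constraints — constraint 3: y + w = 4; constraint 5: z + y = 4; constraint 7: w + y = 4 — and the others hold by inspection.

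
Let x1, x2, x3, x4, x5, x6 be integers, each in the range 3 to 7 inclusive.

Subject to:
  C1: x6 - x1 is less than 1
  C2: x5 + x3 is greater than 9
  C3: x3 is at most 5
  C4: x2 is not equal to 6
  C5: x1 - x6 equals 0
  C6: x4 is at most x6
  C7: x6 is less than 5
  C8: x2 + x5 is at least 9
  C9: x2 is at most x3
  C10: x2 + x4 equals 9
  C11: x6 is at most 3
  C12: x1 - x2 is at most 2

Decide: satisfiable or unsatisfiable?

From constraints 3 and 9: x2 ≤ x3 ≤ 5. From constraints 6 and 11: x4 ≤ x6 ≤ 3. Hence x2 + x4 ≤ 8. But constraint 10 requires x2 + x4 = 9, and 9 > 8. Contradiction.

Unsatisfiable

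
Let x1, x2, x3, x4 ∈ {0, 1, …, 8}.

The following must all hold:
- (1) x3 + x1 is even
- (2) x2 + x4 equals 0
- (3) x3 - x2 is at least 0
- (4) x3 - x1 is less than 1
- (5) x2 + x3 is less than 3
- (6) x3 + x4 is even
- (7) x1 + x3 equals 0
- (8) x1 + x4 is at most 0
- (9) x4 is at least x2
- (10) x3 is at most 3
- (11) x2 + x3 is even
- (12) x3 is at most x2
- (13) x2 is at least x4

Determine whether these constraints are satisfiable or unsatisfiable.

Satisfiable

Setting (x1, x2, x3, x4) = (0, 0, 0, 0) satisfies everything: constraint 2: x2 + x4 = 0; constraint 3: x3 - x2 = 0, and the others follow.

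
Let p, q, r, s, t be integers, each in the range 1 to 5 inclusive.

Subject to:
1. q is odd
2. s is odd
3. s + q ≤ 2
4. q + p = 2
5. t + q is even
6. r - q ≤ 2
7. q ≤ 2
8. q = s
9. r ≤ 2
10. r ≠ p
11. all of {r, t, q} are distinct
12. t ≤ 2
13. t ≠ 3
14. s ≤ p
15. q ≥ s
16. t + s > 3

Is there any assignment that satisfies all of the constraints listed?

Unsatisfiable

Constraints 7, 9, and 12 confine each of r, t, q to the 2 values {1, 2} (the domain already gives each ≥ 1).
Constraint 11 requires all 3 of them to be distinct, but only 2 values are available — impossible by the pigeonhole principle.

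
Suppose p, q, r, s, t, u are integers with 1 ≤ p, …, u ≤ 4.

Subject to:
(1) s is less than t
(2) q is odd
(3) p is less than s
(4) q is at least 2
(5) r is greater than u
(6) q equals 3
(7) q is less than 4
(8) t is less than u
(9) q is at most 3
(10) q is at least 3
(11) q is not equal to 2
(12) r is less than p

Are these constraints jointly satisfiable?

Unsatisfiable

Constraints 1, 3, 5, 8, and 12 give s < t, t < u, u < r, r < p, p < s. Chaining: s < t < u < r < p < s, which forces s < s — impossible.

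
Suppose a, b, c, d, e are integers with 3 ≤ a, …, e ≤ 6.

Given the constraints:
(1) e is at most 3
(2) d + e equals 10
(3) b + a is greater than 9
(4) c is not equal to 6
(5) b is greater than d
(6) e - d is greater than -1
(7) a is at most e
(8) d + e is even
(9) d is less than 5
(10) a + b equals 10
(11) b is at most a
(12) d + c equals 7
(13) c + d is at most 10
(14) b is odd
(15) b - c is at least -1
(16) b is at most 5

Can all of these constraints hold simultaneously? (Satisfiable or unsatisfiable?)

Unsatisfiable

From constraints 1 and 7: a ≤ e ≤ 3. From constraint 16: b ≤ 5. Hence a + b ≤ 8. But constraint 10 requires a + b = 10, and 10 > 8. Contradiction.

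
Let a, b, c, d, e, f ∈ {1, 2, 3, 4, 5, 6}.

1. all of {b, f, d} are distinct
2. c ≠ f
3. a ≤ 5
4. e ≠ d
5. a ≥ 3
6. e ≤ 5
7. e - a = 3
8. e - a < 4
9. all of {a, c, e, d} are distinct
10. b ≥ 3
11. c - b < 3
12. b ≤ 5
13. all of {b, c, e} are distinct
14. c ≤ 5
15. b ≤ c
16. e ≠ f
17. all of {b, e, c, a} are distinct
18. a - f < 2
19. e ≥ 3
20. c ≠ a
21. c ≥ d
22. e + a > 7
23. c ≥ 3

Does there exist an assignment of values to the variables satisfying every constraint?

Unsatisfiable

Constraints 3, 5, 6, 10, 12, 14, 19, and 23 confine each of b, e, c, a to the 3 values {3, …, 5}.
Constraint 17 requires all 4 of them to be distinct, but only 3 values are available — impossible by the pigeonhole principle.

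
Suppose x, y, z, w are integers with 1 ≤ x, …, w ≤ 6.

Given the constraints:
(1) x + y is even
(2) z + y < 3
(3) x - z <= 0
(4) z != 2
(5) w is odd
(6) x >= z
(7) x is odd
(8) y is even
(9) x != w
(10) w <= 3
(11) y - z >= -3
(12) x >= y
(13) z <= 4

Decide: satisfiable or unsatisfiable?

Constraint 7 makes x odd and constraint 8 makes y even, so x + y must be odd. Constraint 1 says x + y is even — contradiction.

Unsatisfiable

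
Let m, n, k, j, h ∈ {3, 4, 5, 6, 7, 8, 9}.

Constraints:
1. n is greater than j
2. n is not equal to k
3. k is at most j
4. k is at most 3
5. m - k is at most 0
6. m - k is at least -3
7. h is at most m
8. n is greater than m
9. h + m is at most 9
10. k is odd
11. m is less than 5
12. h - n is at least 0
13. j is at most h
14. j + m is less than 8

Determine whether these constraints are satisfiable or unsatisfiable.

Unsatisfiable

Constraints 1, 3, 5, 7, and 12 give k ≤ j, j < n, n ≤ h, h ≤ m, m ≤ k. Chaining: k ≤ j < n ≤ h ≤ m ≤ k, which forces k < k — impossible.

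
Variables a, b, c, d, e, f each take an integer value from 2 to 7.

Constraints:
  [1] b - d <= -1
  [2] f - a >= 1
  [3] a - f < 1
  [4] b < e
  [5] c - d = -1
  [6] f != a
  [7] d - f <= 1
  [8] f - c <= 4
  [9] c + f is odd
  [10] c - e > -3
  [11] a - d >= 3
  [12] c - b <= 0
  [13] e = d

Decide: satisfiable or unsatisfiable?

Unsatisfiable

Constraints 1, 2, 8, 11, and 12 give c − f ≥ -4, f − a ≥ 1, a − d ≥ 3, d − b ≥ 1, b − c ≥ 0.
Adding all 5 inequalities: the left sides telescope to 0, and the right sides sum to (-4) + 1 + 3 + 1 + 0 = 1. So 0 ≥ 1, which is false.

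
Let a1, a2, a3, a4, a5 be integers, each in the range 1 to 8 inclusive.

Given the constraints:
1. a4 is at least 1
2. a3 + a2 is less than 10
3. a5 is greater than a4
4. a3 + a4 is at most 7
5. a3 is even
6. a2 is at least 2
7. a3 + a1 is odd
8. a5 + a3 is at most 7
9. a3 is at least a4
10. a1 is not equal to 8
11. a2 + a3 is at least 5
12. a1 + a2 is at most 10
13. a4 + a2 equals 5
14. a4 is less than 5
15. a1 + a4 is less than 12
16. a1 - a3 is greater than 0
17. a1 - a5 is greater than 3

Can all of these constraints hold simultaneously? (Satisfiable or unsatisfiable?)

Try a1 = 7, a2 = 3, a3 = 4, a4 = 2, a5 = 3.
Check constraint 2: a3 + a2 = 7; constraint 4: a3 + a4 = 6. The remaining constraints are straightforward to verify.

Satisfiable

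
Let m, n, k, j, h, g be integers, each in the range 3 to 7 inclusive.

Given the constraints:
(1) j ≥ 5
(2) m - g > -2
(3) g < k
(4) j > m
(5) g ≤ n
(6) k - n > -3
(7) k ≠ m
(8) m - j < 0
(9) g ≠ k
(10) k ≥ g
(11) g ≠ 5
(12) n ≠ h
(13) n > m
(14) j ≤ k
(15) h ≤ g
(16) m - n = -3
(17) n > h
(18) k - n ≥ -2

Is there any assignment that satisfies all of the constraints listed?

Try m = 3, n = 6, k = 6, j = 5, h = 3, g = 3.
Check constraint 2: m - g = 0; constraint 6: k - n = 0. The remaining constraints are straightforward to verify.

Satisfiable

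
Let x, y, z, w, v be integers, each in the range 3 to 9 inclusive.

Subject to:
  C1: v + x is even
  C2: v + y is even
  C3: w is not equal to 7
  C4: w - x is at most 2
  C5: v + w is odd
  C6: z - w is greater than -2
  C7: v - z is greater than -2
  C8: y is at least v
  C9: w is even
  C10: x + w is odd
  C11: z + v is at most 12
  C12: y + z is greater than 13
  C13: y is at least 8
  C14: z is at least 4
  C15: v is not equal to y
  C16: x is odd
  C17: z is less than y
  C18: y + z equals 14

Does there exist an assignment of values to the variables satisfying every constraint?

The assignment x = 5, y = 9, z = 5, w = 4, v = 5 works:
  constraint 4 holds since w - x = -1.
  constraint 6 holds since z - w = 1.
  constraint 7 holds since v - z = 0.
The rest check out directly.

Satisfiable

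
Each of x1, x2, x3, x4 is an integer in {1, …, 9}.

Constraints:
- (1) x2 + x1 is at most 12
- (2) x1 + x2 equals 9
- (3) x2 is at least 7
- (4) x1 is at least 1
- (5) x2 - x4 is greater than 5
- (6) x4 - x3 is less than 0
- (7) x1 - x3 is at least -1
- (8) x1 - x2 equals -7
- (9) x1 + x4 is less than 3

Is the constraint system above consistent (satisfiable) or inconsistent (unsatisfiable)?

Satisfiable

Try x1 = 1, x2 = 8, x3 = 2, x4 = 1.
Check constraint 1: x2 + x1 = 9; constraint 2: x1 + x2 = 9; constraint 5: x2 - x4 = 7. The remaining constraints are straightforward to verify.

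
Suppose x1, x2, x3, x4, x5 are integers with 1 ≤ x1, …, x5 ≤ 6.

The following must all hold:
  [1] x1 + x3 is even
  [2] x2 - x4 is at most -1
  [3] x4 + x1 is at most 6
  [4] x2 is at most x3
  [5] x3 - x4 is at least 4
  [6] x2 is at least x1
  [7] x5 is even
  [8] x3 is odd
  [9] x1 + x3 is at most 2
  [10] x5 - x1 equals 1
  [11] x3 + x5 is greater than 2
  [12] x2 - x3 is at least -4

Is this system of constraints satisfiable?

Constraints 2, 5, and 12 give x2 − x3 ≥ -4, x3 − x4 ≥ 4, x4 − x2 ≥ 1.
Adding all 3 inequalities: the left sides telescope to 0, and the right sides sum to (-4) + 4 + 1 = 1. So 0 ≥ 1, which is false.

Unsatisfiable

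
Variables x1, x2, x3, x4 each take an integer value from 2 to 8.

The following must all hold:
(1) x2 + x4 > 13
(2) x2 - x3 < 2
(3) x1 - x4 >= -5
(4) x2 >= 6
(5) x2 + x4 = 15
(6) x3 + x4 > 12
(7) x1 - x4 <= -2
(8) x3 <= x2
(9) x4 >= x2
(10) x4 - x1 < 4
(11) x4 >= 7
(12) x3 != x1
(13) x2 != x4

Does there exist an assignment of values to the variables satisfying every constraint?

One satisfying assignment is x1 = 6, x2 = 7, x3 = 7, x4 = 8.
For the less obvious constraints — constraint 1: x2 + x4 = 15; constraint 2: x2 - x3 = 0; constraint 3: x1 - x4 = -2 — and the others hold by inspection.

Satisfiable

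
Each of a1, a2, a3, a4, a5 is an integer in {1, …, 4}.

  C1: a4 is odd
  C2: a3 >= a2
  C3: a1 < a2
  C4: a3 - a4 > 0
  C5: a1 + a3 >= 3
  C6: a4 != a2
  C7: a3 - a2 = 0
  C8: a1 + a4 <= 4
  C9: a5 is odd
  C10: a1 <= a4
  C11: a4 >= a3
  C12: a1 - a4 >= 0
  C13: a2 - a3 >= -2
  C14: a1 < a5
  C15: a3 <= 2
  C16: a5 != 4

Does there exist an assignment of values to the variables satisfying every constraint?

Constraints 2, 3, 11, and 12 give a3 ≤ a4, a4 ≤ a1, a1 < a2, a2 ≤ a3. Chaining: a3 ≤ a4 ≤ a1 < a2 ≤ a3, which forces a3 < a3 — impossible.

Unsatisfiable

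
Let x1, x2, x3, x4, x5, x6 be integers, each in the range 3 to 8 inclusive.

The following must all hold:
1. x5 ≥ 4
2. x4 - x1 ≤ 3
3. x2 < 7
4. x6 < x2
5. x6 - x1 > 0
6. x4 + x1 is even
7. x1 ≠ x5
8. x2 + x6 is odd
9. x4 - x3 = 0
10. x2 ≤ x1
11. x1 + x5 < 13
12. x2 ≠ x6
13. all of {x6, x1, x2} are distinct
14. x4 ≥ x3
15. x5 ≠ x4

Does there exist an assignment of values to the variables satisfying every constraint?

Unsatisfiable

Constraints 4, 5, and 10 give x6 < x2, x2 ≤ x1, x1 < x6. Chaining: x6 < x2 ≤ x1 < x6, which forces x6 < x6 — impossible.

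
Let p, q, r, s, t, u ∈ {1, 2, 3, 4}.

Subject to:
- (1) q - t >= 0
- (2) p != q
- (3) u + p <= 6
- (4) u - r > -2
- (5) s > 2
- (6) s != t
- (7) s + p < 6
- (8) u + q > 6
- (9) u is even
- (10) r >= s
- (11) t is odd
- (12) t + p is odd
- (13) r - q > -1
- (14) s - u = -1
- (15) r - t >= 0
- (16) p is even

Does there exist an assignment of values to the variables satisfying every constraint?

Take p = 2, q = 4, r = 4, s = 3, t = 1, u = 4. Then constraint 1: q - t = 3; constraint 3: u + p = 6, and every other listed constraint is also met.

Satisfiable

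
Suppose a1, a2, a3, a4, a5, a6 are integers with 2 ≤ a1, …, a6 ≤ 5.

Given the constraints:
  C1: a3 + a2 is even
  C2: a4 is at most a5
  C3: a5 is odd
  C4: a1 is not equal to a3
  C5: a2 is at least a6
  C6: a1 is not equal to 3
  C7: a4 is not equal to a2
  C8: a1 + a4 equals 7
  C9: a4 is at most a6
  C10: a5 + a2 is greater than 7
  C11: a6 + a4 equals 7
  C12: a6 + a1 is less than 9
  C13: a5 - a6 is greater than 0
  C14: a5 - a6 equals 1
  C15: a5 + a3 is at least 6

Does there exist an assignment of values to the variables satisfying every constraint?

Satisfiable

The assignment a1 = 4, a2 = 5, a3 = 3, a4 = 3, a5 = 5, a6 = 4 works:
  constraint 8 holds since a1 + a4 = 7.
  constraint 10 holds since a5 + a2 = 10.
  constraint 11 holds since a6 + a4 = 7.
The rest check out directly.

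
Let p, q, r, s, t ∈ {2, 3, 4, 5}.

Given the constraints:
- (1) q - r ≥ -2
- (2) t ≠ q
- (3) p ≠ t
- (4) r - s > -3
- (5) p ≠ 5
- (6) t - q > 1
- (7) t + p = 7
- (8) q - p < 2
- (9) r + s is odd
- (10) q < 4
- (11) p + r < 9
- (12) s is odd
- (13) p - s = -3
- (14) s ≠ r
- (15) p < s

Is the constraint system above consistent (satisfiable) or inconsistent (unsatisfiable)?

The assignment p = 2, q = 3, r = 4, s = 5, t = 5 works:
  constraint 1 holds since q - r = -1.
  constraint 4 holds since r - s = -1.
  constraint 6 holds since t - q = 2.
The rest check out directly.

Satisfiable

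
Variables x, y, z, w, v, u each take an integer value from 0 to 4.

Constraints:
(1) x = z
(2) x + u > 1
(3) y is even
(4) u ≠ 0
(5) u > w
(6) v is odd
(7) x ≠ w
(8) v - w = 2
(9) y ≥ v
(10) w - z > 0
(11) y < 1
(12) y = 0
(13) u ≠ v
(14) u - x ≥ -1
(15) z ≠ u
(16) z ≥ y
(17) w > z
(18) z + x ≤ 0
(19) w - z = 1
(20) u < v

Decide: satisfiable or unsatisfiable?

Unsatisfiable

Constraints 5, 9, 10, 16, and 20 give v ≤ y, y ≤ z, z < w, w < u, u < v. Chaining: v ≤ y ≤ z < w < u < v, which forces v < v — impossible.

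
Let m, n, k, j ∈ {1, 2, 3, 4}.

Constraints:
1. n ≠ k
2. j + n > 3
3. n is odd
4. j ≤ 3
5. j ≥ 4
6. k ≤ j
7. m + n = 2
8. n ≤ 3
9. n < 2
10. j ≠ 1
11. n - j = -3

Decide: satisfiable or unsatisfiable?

From constraint 5: j ≥ 4. From constraint 4: j ≤ 3. But 3 < 4, so no value of j works.

Unsatisfiable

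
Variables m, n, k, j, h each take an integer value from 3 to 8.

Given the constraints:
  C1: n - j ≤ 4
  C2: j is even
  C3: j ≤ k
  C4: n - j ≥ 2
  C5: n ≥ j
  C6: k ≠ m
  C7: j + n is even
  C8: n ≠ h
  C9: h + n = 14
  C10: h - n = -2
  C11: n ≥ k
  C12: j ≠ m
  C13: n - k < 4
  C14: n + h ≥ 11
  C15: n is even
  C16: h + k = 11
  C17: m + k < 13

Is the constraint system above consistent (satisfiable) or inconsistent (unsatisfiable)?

Try m = 6, n = 8, k = 5, j = 4, h = 6.
Check constraint 1: n - j = 4; constraint 4: n - j = 4. The remaining constraints are straightforward to verify.

Satisfiable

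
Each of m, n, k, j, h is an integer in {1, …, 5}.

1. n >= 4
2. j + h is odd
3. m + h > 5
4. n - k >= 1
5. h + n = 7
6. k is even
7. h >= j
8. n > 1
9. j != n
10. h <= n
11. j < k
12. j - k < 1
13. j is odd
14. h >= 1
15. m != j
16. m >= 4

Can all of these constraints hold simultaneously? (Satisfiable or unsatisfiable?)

Setting (m, n, k, j, h) = (5, 5, 2, 1, 2) satisfies everything: constraint 3: m + h = 7; constraint 4: n - k = 3, and the others follow.

Satisfiable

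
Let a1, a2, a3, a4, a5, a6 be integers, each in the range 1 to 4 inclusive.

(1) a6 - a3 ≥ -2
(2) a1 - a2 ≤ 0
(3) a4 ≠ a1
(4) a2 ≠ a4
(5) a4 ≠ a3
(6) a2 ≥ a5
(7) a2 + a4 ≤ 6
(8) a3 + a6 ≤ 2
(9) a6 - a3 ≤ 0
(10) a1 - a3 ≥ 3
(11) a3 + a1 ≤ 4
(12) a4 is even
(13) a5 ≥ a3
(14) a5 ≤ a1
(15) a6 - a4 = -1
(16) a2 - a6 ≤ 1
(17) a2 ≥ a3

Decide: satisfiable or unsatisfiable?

Constraints 2, 9, 10, and 16 give a3 − a6 ≥ 0, a6 − a2 ≥ -1, a2 − a1 ≥ 0, a1 − a3 ≥ 3.
Adding all 4 inequalities: the left sides telescope to 0, and the right sides sum to 0 + (-1) + 0 + 3 = 2. So 0 ≥ 2, which is false.

Unsatisfiable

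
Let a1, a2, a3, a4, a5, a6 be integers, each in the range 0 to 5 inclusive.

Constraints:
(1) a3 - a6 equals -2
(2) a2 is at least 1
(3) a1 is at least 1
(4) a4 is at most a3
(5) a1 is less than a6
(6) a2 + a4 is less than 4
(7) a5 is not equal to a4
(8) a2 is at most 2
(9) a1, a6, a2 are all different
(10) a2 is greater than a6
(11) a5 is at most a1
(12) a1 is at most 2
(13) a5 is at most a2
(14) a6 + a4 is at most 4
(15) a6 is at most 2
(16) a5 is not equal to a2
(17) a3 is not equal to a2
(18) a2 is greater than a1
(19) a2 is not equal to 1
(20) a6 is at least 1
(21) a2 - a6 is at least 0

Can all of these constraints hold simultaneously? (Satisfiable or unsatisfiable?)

Unsatisfiable

Constraints 2, 3, 8, 12, 15, and 20 confine each of a1, a6, a2 to the 2 values {1, 2}.
Constraint 9 requires all 3 of them to be distinct, but only 2 values are available — impossible by the pigeonhole principle.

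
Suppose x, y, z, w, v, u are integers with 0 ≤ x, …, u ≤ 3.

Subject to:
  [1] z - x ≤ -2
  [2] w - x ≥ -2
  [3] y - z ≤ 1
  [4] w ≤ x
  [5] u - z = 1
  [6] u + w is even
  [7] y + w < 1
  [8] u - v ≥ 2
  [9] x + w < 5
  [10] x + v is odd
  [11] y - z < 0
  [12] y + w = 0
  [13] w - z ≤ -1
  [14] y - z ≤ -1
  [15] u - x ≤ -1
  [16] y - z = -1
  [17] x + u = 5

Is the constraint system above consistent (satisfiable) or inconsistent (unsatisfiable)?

Unsatisfiable

Constraints 1, 2, and 13 give w − x ≥ -2, x − z ≥ 2, z − w ≥ 1.
Adding all 3 inequalities: the left sides telescope to 0, and the right sides sum to (-2) + 2 + 1 = 1. So 0 ≥ 1, which is false.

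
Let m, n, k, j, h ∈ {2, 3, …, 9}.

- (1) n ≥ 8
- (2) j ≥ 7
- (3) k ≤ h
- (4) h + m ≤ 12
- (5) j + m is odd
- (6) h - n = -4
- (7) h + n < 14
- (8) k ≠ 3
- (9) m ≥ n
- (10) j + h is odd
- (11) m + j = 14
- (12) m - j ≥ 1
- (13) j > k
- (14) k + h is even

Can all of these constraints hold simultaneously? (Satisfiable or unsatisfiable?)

Unsatisfiable

From constraints 1 and 9: m ≥ n ≥ 8. From constraint 2: j ≥ 7. Hence m + j ≥ 15. But constraint 11 requires m + j = 14, and 14 < 15. Contradiction.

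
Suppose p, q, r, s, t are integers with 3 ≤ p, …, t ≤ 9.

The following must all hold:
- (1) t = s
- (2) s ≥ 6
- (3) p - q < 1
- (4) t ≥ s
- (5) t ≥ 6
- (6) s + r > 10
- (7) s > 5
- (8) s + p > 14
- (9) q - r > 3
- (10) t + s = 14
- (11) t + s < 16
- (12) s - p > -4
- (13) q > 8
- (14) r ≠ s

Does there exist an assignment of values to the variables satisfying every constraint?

Satisfiable

Try p = 9, q = 9, r = 4, s = 7, t = 7.
Check constraint 3: p - q = 0; constraint 6: s + r = 11; constraint 8: s + p = 16. The remaining constraints are straightforward to verify.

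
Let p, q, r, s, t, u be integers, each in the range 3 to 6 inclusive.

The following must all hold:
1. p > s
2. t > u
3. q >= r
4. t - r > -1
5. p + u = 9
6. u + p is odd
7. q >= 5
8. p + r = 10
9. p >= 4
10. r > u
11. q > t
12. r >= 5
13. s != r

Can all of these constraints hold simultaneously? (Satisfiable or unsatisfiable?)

The assignment p = 5, q = 6, r = 5, s = 3, t = 5, u = 4 works:
  constraint 4 holds since t - r = 0.
  constraint 5 holds since p + u = 9.
  constraint 8 holds since p + r = 10.
The rest check out directly.

Satisfiable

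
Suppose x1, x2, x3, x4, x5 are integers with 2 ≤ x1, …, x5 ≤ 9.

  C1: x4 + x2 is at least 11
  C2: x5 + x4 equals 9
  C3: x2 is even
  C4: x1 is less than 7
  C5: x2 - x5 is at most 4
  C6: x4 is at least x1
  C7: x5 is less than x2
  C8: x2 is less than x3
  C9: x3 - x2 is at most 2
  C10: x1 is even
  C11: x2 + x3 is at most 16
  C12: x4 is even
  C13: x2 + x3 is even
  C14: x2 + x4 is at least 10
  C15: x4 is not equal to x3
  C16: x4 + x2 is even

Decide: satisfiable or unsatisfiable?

Satisfiable

One satisfying assignment is x1 = 6, x2 = 6, x3 = 8, x4 = 6, x5 = 3.
For the less obvious constraints — constraint 1: x4 + x2 = 12; constraint 2: x5 + x4 = 9; constraint 5: x2 - x5 = 3 — and the others hold by inspection.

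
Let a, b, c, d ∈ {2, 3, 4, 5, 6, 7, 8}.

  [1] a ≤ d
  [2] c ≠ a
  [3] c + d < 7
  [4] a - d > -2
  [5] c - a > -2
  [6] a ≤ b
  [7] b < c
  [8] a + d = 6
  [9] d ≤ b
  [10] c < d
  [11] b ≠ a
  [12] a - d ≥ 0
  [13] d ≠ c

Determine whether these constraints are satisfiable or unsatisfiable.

Unsatisfiable

Constraints 6, 7, 10, and 12 give d ≤ a, a ≤ b, b < c, c < d. Chaining: d ≤ a ≤ b < c < d, which forces d < d — impossible.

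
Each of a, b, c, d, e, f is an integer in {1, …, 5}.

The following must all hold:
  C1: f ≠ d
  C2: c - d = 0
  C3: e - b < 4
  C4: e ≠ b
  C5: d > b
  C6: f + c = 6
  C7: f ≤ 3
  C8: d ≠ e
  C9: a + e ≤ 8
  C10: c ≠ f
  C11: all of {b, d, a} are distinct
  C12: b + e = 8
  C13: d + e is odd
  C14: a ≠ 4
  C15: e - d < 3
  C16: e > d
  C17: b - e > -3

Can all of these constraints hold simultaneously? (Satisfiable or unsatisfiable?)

Satisfiable

One satisfying assignment is a = 2, b = 3, c = 4, d = 4, e = 5, f = 2.
For the less obvious constraints — constraint 2: c - d = 0; constraint 3: e - b = 2 — and the others hold by inspection.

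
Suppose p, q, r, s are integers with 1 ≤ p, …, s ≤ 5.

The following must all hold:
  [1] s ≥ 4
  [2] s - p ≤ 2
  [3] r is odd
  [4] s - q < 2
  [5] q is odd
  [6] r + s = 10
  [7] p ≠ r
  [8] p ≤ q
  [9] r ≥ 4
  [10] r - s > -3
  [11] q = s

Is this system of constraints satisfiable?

Try p = 4, q = 5, r = 5, s = 5.
Check constraint 2: s - p = 1; constraint 4: s - q = 0; constraint 6: r + s = 10. The remaining constraints are straightforward to verify.

Satisfiable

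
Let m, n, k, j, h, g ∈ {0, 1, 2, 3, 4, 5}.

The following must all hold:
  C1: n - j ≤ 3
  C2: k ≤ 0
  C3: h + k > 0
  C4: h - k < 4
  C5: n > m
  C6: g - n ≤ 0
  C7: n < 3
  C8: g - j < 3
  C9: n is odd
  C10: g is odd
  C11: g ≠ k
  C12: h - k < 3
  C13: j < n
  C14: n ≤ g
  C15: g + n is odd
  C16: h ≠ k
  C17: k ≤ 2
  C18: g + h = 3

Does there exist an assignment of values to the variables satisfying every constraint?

Unsatisfiable

Constraint 10 makes g odd and constraint 9 makes n odd, so g + n must be even. Constraint 15 says g + n is odd — contradiction.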